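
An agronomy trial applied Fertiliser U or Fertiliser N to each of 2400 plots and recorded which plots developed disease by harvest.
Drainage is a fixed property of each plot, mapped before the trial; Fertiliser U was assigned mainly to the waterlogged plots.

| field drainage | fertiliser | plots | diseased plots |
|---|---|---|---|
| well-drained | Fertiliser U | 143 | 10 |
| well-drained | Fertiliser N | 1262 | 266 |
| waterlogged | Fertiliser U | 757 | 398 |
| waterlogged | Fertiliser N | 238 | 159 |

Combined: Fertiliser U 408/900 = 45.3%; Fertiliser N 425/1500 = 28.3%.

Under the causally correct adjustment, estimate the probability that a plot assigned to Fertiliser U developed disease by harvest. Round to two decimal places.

The field drainage-specific comparison favours Fertiliser U throughout, but the pooled figures favour Fertiliser N. The question is whether to condition on field drainage.
The imbalance in field drainage arose from how plots were allocated, not from anything the fertiliser did; and field drainage independently affects the outcome. The pooled gap is confounded — condition on field drainage.
Standardising Fertiliser U to the population field drainage mix: 0.585·10/143 + 0.415·398/757 = 0.259.

0.26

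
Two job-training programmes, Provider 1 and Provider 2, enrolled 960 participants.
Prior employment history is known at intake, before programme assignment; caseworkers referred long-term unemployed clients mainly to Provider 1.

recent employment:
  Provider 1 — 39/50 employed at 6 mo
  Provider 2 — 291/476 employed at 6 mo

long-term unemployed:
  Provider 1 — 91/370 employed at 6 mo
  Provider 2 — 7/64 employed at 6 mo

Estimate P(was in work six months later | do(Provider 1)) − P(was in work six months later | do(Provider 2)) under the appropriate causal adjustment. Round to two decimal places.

Provider 1 is higher inside every prior employment history stratum but Provider 2 is higher in aggregate. Whether to stratify depends on how prior employment history relates to the programme.
Since prior employment history is a pre-existing factor (not a product of the programme) and it affects the outcome on its own, it is a confounder. The stratified rates, not the pooled rate, identify the causal effect.
Adjusting over the population distribution of prior employment history: 0.548·(0.780−0.611) + 0.452·(0.246−0.109) = +0.154.

+0.15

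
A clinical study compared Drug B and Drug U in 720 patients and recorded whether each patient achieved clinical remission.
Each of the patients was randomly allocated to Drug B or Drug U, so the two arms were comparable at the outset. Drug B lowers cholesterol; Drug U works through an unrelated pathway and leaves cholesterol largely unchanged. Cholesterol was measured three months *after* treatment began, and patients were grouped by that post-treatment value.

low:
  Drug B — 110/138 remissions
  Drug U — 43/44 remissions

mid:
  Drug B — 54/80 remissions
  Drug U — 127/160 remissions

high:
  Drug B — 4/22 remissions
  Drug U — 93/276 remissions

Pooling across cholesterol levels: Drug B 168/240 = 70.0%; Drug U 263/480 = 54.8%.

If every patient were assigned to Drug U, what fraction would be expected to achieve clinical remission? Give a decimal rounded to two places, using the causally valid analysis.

The distribution of cholesterol is itself part of what the drug does — it is an intermediate outcome. Holding it fixed would remove that part of the effect; the total effect is the pooled difference.
So P(outcome | do(Drug U)) is just the pooled rate for Drug U: 263/480 = 0.548.

0.55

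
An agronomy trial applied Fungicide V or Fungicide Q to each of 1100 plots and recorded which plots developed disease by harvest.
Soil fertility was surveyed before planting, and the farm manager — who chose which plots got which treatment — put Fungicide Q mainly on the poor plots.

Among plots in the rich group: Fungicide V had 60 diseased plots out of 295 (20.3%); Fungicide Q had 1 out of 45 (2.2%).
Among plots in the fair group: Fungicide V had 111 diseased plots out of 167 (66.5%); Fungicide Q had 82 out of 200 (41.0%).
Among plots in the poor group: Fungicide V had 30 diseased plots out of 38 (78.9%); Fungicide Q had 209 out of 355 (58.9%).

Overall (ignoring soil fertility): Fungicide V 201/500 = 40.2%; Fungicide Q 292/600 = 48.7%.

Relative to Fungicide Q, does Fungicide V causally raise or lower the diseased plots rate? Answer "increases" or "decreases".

increases

Soil fertility satisfies the back-door criterion: it is not a descendant of the fungicide, and it blocks the spurious path from fungicide to outcome. Adjusting for it (i.e., using the within-soil fertility rates) gives the causal effect.
Within each level — rich: 20.3% vs 2.2%; fair: 66.5% vs 41.0%; poor: 78.9% vs 58.9% — Fungicide Q is lower every time.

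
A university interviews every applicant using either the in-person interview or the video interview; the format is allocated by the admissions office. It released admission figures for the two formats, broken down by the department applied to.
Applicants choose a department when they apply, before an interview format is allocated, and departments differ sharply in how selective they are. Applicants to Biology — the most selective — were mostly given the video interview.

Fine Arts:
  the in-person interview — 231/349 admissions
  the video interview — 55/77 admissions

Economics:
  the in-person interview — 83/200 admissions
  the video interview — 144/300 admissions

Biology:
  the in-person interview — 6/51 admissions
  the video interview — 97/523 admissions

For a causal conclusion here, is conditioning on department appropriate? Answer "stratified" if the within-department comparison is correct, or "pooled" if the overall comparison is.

stratified

The stratified and pooled comparisons disagree (the video interview wins within each department; the in-person interview wins overall), so the answer turns on the causal role of department.
Nothing the interview format does changes department; the imbalance is an allocation artefact. With department also predicting the outcome, the pooled figure is confounded, and the within-stratum comparison is the causal one.
Within each level — Fine Arts: 66.2% vs 71.4%; Economics: 41.5% vs 48.0%; Biology: 11.8% vs 18.5% — the video interview is higher every time.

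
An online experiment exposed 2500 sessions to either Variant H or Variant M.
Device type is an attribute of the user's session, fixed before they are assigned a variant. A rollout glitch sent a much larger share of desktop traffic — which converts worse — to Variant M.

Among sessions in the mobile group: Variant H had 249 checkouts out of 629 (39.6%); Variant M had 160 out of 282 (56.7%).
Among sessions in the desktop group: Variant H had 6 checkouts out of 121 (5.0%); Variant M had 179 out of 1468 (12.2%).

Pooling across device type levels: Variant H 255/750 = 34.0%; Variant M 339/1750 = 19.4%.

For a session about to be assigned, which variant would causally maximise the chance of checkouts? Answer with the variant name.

The stratified and pooled comparisons disagree (Variant M wins within each device type; Variant H wins overall), so the answer turns on the causal role of device type.
Here device type is a common cause — it drives both which variant a case falls under and the outcome. The crude comparison mixes populations; the stratum-specific rates are the causally relevant ones.
Within each level — mobile: 39.6% vs 56.7%; desktop: 5.0% vs 12.2% — Variant M is higher every time.

Variant M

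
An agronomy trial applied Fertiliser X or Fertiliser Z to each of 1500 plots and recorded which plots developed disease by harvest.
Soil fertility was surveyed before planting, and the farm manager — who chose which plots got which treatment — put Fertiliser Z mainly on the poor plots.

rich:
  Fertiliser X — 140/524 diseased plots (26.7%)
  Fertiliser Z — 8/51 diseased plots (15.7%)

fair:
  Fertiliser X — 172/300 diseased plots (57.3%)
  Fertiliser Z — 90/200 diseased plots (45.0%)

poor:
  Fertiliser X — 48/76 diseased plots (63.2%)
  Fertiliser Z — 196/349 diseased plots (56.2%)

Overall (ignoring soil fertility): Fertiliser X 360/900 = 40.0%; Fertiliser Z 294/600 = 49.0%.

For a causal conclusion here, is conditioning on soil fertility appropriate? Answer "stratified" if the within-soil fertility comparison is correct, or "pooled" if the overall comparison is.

Here soil fertility is a common cause — it drives both which fertiliser a case falls under and the outcome. The crude comparison mixes populations; the stratum-specific rates are the causally relevant ones.
Within each level — rich: 26.7% vs 15.7%; fair: 57.3% vs 45.0%; poor: 63.2% vs 56.2% — Fertiliser Z is lower every time.

stratified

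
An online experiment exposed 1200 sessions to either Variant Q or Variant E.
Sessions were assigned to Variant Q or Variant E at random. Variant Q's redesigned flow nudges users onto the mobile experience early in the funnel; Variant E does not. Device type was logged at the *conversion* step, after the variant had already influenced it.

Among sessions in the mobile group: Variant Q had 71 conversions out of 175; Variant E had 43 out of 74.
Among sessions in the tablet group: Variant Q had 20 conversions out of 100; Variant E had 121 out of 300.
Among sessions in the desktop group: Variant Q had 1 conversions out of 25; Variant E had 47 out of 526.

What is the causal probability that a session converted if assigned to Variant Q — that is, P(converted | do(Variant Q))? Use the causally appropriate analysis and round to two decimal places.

0.31

Within every device type level Variant E has the higher rate, yet pooled Variant Q does — Simpson's reversal.
Device type is downstream of the variant. One should not condition on a consequence of treatment, so the overall rates are the right comparison.
So P(outcome | do(Variant Q)) is just the pooled rate for Variant Q: 92/300 = 0.307.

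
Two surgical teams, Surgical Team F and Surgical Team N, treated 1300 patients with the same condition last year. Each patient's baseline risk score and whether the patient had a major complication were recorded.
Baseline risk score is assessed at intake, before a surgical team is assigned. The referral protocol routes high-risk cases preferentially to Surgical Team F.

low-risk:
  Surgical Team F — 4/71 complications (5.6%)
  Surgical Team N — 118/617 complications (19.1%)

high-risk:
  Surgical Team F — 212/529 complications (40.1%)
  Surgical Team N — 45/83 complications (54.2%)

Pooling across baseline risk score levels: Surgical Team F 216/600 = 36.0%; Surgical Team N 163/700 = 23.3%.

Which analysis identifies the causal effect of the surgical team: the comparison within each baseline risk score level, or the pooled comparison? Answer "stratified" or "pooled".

Since baseline risk score is a pre-existing factor (not a product of the surgical team) and it affects the outcome on its own, it is a confounder. The stratified rates, not the pooled rate, identify the causal effect.
Within each level — low-risk: 5.6% vs 19.1%; high-risk: 40.1% vs 54.2% — Surgical Team F is lower every time.

stratified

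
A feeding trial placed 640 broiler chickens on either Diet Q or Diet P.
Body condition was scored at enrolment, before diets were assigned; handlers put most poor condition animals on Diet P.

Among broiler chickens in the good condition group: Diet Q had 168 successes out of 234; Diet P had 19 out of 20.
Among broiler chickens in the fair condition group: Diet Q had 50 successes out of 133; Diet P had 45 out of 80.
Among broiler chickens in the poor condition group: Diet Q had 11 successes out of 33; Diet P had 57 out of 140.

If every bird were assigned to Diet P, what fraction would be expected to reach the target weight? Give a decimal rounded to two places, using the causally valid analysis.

The imbalance in starting body condition arose from how broiler chickens were allocated, not from anything the diet did; and starting body condition independently affects the outcome. The pooled gap is confounded — condition on starting body condition.
Standardising Diet P to the population starting body condition mix: 0.397·19/20 + 0.333·45/80 + 0.270·57/140 = 0.674.

0.67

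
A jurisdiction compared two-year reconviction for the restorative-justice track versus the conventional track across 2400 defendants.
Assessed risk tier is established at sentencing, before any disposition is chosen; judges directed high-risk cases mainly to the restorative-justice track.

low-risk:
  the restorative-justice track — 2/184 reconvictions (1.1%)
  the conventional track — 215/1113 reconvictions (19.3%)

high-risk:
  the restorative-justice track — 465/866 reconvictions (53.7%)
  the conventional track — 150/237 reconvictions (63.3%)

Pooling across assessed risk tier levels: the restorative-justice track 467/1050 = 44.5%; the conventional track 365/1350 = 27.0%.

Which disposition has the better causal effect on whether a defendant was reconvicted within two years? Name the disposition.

the restorative-justice track

The stratified and pooled comparisons disagree (the restorative-justice track wins within each assessed risk tier; the conventional track wins overall), so the answer turns on the causal role of assessed risk tier.
Nothing the disposition does changes assessed risk tier; the imbalance is an allocation artefact. With assessed risk tier also predicting the outcome, the pooled figure is confounded, and the within-stratum comparison is the causal one.
Within each level — low-risk: 1.1% vs 19.3%; high-risk: 53.7% vs 63.3% — the restorative-justice track is lower every time.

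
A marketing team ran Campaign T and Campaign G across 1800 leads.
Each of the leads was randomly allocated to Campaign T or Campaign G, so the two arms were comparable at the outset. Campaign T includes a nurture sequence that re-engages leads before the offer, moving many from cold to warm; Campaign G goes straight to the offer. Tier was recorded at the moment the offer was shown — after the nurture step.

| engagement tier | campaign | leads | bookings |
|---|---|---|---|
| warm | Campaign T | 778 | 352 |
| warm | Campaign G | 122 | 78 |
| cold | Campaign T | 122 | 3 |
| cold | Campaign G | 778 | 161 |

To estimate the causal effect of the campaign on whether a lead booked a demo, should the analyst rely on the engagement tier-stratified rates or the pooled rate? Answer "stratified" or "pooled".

pooled

The stratified and pooled comparisons disagree (Campaign G wins within each engagement tier; Campaign T wins overall), so the answer turns on the causal role of engagement tier.
Engagement tier is recorded after the campaign and is itself shifted by it — it sits on the causal path from campaign to outcome. Conditioning on a mediator would strip out part of the effect we want; the pooled comparison gives the total causal effect.
Pooled: Campaign T 39.4% vs Campaign G 26.6%; Campaign T is higher overall.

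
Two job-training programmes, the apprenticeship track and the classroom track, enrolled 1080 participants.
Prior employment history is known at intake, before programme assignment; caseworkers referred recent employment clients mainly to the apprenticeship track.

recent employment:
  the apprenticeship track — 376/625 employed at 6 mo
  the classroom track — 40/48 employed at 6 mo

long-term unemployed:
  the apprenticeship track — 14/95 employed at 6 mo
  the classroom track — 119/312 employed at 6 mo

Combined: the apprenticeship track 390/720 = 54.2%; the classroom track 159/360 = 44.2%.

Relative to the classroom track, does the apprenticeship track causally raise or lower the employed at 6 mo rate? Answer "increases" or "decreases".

decreases

Prior employment history is set before the programme has any effect — it is not caused by the programme — and it independently drives the outcome. That makes it a confounder, so the causal comparison is within prior employment history levels.
Within each level — recent employment: 60.2% vs 83.3%; long-term unemployed: 14.7% vs 38.1% — the classroom track is higher every time.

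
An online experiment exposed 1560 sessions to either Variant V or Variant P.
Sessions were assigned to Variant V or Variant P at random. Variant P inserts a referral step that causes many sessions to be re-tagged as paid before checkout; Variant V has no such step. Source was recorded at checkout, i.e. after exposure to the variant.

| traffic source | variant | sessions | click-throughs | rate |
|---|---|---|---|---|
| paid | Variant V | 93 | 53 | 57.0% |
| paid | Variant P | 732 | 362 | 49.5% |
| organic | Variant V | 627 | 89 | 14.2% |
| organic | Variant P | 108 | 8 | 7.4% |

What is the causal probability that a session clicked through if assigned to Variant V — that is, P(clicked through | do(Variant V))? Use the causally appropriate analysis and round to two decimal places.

0.20

Variant V is higher inside every traffic source stratum but Variant P is higher in aggregate. Whether to stratify depends on how traffic source relates to the variant.
Traffic source here is a post-treatment variable shaped by the variant; conditioning on it would introduce bias rather than remove it. The overall comparison is the causal one.
So P(outcome | do(Variant V)) is just the pooled rate for Variant V: 142/720 = 0.197.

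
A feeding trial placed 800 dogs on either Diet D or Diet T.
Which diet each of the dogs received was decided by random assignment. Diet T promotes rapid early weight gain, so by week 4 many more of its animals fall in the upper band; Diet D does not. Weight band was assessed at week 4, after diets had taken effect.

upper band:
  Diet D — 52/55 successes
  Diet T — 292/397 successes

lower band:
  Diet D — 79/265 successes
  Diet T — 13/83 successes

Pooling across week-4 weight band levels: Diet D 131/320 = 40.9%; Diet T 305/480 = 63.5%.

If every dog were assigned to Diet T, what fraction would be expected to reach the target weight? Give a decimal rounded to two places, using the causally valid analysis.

Stratifying would compare diets among dogs the diets themselves sorted into week-4 weight band groups — a form of selection on an intermediate. The unconditioned pooled rates give the total causal effect.
So P(outcome | do(Diet T)) is just the pooled rate for Diet T: 305/480 = 0.635.

0.64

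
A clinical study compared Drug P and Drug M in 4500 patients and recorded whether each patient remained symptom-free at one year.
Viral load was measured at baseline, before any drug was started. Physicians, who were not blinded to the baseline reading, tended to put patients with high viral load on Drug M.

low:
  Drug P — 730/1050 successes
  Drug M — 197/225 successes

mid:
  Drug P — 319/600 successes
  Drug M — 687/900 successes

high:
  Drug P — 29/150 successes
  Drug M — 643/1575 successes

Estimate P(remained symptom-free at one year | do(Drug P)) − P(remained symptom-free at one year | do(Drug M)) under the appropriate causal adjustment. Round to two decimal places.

-0.21

Nothing the drug does changes viral load; the imbalance is an allocation artefact. With viral load also predicting the outcome, the pooled figure is confounded, and the within-stratum comparison is the causal one.
Adjusting over the population distribution of viral load: 0.283·(0.695−0.876) + 0.333·(0.532−0.763) + 0.383·(0.193−0.408) = -0.211.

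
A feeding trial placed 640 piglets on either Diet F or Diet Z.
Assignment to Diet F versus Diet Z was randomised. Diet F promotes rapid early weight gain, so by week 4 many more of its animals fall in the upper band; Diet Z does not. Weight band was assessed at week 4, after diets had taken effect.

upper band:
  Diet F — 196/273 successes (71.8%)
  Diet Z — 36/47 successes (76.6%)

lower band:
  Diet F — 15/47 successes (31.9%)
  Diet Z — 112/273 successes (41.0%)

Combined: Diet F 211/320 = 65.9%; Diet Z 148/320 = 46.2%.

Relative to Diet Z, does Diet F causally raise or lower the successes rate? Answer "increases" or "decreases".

increases

Week-4 weight band is downstream of the diet. One should not condition on a consequence of treatment, so the overall rates are the right comparison.
Pooled: Diet F 65.9% vs Diet Z 46.2%; Diet F is higher overall.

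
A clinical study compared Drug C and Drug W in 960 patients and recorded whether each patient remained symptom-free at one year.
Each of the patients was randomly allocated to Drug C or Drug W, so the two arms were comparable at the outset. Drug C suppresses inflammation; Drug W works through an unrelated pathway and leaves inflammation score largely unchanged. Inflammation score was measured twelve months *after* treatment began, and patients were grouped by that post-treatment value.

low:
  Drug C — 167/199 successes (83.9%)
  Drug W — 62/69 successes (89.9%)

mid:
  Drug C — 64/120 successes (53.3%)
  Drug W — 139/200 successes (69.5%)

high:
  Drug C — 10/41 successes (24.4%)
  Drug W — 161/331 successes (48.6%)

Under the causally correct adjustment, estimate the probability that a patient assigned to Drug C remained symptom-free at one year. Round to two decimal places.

The inflammation score-specific comparison favours Drug W throughout, but the pooled figures favour Drug C. The question is whether to condition on inflammation score.
Inflammation score lies on the pathway drug → inflammation score → outcome, so adjusting for it blocks the indirect effect. For the total causal effect of drug, use the unadjusted pooled rates.
So P(outcome | do(Drug C)) is just the pooled rate for Drug C: 241/360 = 0.669.

0.67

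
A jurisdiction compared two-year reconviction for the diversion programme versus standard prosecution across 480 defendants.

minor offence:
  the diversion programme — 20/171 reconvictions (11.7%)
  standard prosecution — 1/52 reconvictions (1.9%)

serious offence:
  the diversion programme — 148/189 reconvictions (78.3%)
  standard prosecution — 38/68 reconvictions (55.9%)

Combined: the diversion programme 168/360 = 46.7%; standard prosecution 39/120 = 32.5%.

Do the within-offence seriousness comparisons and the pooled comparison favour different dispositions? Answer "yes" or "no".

Within each offence seriousness level (minor offence 11.7% vs 1.9%; serious offence 78.3% vs 55.9%), standard prosecution has the lower rate every time. Pooled: 46.7% vs 32.5% — standard prosecution has the lower rate overall. They agree.

no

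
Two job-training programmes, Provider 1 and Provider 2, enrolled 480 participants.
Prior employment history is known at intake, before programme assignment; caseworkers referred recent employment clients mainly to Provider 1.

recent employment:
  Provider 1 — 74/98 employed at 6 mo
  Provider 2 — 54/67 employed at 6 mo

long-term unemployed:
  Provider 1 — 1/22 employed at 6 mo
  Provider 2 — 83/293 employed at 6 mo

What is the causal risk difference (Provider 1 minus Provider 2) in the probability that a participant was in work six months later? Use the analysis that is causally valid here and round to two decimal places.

-0.17

Since prior employment history is a pre-existing factor (not a product of the programme) and it affects the outcome on its own, it is a confounder. The stratified rates, not the pooled rate, identify the causal effect.
Adjusting over the population distribution of prior employment history: 0.344·(0.755−0.806) + 0.656·(0.045−0.283) = -0.174.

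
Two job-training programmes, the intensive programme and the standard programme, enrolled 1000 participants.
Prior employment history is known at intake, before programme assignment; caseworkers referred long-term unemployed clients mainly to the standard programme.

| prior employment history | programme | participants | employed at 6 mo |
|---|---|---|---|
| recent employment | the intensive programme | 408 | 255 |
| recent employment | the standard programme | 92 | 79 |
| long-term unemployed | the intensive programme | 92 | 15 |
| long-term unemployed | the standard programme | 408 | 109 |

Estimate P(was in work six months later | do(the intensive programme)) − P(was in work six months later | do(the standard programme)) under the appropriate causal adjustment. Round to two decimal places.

Within every prior employment history level the standard programme has the higher rate, yet pooled the intensive programme does — Simpson's reversal.
Prior employment history is set before the programme has any effect — it is not caused by the programme — and it independently drives the outcome. That makes it a confounder, so the causal comparison is within prior employment history levels.
Adjusting over the population distribution of prior employment history: 0.500·(0.625−0.859) + 0.500·(0.163−0.267) = -0.169.

-0.17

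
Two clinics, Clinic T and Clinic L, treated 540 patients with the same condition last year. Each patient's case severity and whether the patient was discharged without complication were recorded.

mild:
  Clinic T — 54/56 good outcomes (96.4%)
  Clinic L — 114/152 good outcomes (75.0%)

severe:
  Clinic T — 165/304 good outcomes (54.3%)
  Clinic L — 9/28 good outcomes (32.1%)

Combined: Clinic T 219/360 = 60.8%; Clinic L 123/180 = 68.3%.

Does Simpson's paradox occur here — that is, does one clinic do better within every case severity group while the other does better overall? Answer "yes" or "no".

Within each case severity level (mild 96.4% vs 75.0%; severe 54.3% vs 32.1%), Clinic T has the higher rate every time. Pooled: 60.8% vs 68.3% — Clinic L has the higher rate overall. The two comparisons disagree.

yes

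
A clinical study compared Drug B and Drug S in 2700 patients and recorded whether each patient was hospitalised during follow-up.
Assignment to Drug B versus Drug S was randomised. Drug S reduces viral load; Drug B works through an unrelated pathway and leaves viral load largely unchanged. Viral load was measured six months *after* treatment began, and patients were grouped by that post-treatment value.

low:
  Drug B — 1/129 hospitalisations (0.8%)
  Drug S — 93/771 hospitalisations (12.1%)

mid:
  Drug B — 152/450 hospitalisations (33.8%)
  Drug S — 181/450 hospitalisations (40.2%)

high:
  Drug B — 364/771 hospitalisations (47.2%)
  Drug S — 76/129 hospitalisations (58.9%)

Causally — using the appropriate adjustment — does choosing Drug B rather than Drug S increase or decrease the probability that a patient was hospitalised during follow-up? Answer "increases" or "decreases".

Because the drug influences viral load, viral load is a post-treatment mediator, not a confounder. Stratifying on it would bias the estimate; the causal effect is the crude pooled difference.
Pooled: Drug B 38.3% vs Drug S 25.9%; Drug S is lower overall.

increases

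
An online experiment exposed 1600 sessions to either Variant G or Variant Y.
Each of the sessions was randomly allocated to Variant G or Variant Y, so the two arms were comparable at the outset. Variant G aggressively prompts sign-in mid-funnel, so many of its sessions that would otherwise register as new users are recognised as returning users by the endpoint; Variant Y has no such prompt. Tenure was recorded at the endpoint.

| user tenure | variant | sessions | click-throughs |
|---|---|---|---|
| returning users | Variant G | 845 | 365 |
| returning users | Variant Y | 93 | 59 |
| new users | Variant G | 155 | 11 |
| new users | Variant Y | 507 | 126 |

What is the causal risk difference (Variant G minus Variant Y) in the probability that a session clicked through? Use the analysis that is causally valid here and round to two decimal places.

+0.07

Because the variant influences user tenure, user tenure is a post-treatment mediator, not a confounder. Stratifying on it would bias the estimate; the causal effect is the crude pooled difference.
The causal difference is the pooled difference: 0.376 − 0.308 = +0.068.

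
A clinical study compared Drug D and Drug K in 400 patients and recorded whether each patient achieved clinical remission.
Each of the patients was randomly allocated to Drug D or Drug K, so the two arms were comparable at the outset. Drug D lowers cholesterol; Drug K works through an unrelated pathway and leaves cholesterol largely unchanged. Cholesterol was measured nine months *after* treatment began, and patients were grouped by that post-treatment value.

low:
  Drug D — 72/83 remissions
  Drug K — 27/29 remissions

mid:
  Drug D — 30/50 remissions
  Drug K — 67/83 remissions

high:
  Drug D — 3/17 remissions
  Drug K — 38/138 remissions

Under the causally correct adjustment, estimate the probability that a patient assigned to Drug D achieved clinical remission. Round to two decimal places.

The cholesterol-specific comparison favours Drug K throughout, but the pooled figures favour Drug D. The question is whether to condition on cholesterol.
Cholesterol here is a post-treatment variable shaped by the drug; conditioning on it would introduce bias rather than remove it. The overall comparison is the causal one.
So P(outcome | do(Drug D)) is just the pooled rate for Drug D: 105/150 = 0.700.

0.70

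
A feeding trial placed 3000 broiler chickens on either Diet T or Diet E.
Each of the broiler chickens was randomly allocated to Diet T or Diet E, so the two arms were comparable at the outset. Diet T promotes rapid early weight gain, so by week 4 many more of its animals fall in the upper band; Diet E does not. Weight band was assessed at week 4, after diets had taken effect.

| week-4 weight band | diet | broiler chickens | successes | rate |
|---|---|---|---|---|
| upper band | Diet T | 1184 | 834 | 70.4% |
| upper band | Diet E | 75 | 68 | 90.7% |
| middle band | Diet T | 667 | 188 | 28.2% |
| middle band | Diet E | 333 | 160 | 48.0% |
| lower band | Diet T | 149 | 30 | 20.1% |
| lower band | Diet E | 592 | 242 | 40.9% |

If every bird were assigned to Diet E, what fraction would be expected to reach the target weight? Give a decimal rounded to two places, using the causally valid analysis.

0.47

The stratified and pooled comparisons disagree (Diet E wins within each week-4 weight band; Diet T wins overall), so the answer turns on the causal role of week-4 weight band.
The distribution of week-4 weight band is itself part of what the diet does — it is an intermediate outcome. Holding it fixed would remove that part of the effect; the total effect is the pooled difference.
So P(outcome | do(Diet E)) is just the pooled rate for Diet E: 470/1000 = 0.470.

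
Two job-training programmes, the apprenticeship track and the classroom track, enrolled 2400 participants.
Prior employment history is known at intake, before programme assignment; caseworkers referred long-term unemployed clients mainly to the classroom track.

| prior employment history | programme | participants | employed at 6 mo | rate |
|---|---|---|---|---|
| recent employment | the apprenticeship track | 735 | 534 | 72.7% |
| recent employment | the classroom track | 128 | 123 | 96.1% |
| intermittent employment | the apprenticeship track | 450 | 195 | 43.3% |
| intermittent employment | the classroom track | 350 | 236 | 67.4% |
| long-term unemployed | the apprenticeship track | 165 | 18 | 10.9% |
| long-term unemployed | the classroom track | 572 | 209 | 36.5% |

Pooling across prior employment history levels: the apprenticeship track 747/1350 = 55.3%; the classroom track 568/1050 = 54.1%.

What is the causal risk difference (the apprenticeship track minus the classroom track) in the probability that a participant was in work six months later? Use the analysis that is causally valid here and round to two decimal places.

-0.24

Within every prior employment history level the classroom track has the higher rate, yet pooled the apprenticeship track does — Simpson's reversal.
Here prior employment history is a common cause — it drives both which programme a case falls under and the outcome. The crude comparison mixes populations; the stratum-specific rates are the causally relevant ones.
Adjusting over the population distribution of prior employment history: 0.360·(0.727−0.961) + 0.333·(0.433−0.674) + 0.307·(0.109−0.365) = -0.243.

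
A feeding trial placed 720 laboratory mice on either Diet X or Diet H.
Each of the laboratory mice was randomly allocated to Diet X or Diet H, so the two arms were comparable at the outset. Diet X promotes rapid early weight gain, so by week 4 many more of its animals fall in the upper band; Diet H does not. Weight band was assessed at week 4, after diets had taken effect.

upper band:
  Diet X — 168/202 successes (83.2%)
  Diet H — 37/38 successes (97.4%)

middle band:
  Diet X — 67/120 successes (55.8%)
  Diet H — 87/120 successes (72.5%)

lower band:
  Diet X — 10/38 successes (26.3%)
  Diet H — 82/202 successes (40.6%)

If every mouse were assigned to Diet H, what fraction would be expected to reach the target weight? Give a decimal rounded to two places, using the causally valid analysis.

0.57

Week-4 weight band is downstream of the diet. One should not condition on a consequence of treatment, so the overall rates are the right comparison.
So P(outcome | do(Diet H)) is just the pooled rate for Diet H: 206/360 = 0.572.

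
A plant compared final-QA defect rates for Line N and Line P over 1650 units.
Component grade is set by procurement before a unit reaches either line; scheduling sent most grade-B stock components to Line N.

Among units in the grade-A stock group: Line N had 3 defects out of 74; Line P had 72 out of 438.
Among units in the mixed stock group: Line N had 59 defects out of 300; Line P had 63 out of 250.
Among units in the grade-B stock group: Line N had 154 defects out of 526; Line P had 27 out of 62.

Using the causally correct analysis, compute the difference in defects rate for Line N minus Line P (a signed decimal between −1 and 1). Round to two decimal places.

The stratified and pooled comparisons disagree (Line N wins within each component grade; Line P wins overall), so the answer turns on the causal role of component grade.
The imbalance in component grade arose from how units were allocated, not from anything the line did; and component grade independently affects the outcome. The pooled gap is confounded — condition on component grade.
Adjusting over the population distribution of component grade: 0.310·(0.041−0.164) + 0.333·(0.197−0.252) + 0.356·(0.293−0.435) = -0.108.

-0.11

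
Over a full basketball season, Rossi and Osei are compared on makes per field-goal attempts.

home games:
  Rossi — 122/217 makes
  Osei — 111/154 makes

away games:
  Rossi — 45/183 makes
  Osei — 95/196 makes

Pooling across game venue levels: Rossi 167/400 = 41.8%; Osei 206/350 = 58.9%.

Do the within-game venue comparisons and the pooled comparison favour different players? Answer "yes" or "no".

no

Within each game venue level (home games 56.2% vs 72.1%; away games 24.6% vs 48.5%), Osei has the higher rate every time. Pooled: 41.8% vs 58.9% — Osei has the higher rate overall. They agree.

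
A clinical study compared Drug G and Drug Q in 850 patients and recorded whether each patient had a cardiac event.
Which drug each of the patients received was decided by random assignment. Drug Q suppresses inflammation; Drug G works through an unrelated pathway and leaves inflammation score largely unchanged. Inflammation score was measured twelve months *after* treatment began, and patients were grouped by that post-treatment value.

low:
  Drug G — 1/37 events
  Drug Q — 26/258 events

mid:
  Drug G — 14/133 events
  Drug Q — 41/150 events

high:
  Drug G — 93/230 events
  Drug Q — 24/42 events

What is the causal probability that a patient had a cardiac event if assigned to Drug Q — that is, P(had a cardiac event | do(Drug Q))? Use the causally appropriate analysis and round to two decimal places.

Inflammation score is downstream of the drug. One should not condition on a consequence of treatment, so the overall rates are the right comparison.
So P(outcome | do(Drug Q)) is just the pooled rate for Drug Q: 91/450 = 0.202.

0.20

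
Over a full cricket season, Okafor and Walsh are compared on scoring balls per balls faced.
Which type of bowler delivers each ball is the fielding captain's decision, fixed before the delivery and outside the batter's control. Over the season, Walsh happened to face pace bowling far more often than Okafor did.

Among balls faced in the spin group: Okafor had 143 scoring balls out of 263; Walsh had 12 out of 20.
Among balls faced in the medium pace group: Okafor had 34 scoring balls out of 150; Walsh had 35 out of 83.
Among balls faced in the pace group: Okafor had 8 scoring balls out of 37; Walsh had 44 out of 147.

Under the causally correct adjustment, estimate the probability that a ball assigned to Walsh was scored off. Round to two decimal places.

Here bowling type is a common cause — it drives both which player a case falls under and the outcome. The crude comparison mixes populations; the stratum-specific rates are the causally relevant ones.
Standardising Walsh to the population bowling type mix: 0.404·12/20 + 0.333·35/83 + 0.263·44/147 = 0.462.

0.46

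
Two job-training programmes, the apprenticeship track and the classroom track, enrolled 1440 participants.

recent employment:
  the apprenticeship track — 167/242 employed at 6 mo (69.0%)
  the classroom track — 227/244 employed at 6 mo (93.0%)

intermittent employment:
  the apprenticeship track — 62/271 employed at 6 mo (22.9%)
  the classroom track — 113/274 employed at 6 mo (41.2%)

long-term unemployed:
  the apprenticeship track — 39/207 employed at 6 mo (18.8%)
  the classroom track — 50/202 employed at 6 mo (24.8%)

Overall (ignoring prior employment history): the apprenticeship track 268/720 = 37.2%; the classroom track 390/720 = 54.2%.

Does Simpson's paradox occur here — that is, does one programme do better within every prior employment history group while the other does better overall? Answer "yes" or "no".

Within each prior employment history level (recent employment 69.0% vs 93.0%; intermittent employment 22.9% vs 41.2%; long-term unemployed 18.8% vs 24.8%), the classroom track has the higher rate every time. Pooled: 37.2% vs 54.2% — the classroom track has the higher rate overall. They agree.

no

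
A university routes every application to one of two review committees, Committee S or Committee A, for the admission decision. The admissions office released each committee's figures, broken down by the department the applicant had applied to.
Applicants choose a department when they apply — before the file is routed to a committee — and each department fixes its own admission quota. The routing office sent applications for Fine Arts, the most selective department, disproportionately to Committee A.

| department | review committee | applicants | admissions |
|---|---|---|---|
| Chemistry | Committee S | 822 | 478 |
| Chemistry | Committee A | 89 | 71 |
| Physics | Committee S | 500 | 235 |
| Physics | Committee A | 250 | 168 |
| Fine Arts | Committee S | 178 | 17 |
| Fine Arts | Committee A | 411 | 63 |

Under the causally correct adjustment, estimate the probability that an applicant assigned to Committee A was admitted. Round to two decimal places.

Department satisfies the back-door criterion: it is not a descendant of the review committee, and it blocks the spurious path from review committee to outcome. Adjusting for it (i.e., using the within-department rates) gives the causal effect.
Standardising Committee A to the population department mix: 0.405·71/89 + 0.333·168/250 + 0.262·63/411 = 0.587.

0.59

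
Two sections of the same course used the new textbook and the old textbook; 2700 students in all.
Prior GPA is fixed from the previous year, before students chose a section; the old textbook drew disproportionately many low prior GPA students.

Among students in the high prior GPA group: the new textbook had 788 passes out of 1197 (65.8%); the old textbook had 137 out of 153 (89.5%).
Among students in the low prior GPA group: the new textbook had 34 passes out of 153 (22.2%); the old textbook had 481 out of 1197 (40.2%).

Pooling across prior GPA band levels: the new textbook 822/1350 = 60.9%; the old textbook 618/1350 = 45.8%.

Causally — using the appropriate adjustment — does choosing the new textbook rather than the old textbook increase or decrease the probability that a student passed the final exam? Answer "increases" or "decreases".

the old textbook is higher inside every prior GPA band stratum but the new textbook is higher in aggregate. Whether to stratify depends on how prior GPA band relates to the teaching method.
The imbalance in prior GPA band arose from how students were allocated, not from anything the teaching method did; and prior GPA band independently affects the outcome. The pooled gap is confounded — condition on prior GPA band.
Within each level — high prior GPA: 65.8% vs 89.5%; low prior GPA: 22.2% vs 40.2% — the old textbook is higher every time.

decreases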